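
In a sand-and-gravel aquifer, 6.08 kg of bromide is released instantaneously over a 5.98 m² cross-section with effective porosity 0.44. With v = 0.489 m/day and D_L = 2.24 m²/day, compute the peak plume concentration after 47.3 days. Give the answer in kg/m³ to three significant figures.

0.0633 kg/m³

The peak of an instantaneous 1D plume sits at x = vt; there the Gaussian factor is 1 and C_max = M/(n_e·A·√(4πDt)), where n_e·A is the pore area the mass is dissolved in.
√(4πDt) = √(4π × 2.24 × 47.3) = 36.49 m, so C_max = 6.08/(0.44 × 5.98 × 36.49) = 0.0633 kg/m³.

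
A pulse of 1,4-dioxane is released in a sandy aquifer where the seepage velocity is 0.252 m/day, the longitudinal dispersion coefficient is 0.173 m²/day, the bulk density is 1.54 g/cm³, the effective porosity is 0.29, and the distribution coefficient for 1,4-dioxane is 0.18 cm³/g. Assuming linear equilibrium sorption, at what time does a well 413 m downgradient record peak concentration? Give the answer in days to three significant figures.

Retardation factor R = 1 + ρ_b·K_d/n = 1 + 1.54 × 0.18/0.29 = 1.956.
Sorption retards both mechanisms: v_R = v/R = 0.1288 m/day, D_R = D/R = 0.08845 m²/day.
Peak time from v_R²t² + 2D_R t − x² = 0: t = (√(D_R² + v_R²x²) − D_R)/v_R².
√(D_R² + v_R²x²) = √(0.08845² + 0.1288² × 413²) = 53.19; v_R² = 0.01659.
t = (53.19 − 0.08845)/0.01659 = 3200 days.

3200 days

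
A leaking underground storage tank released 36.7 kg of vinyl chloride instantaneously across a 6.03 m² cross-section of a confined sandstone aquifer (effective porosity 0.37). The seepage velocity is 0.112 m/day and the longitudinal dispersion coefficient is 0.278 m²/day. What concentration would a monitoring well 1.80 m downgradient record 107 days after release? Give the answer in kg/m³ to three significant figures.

0.356 kg/m³

For an instantaneous plane source, C(x,t) = M/(n_e·A·√(4πDt)) · exp(−(x−vt)²/(4Dt)), with n_e·A the pore (flow) area.
Plume center vt = 0.112 × 107 = 11.984 m, so the well at 1.80 m is 10.184 m upgradient of the peak.
√(4πDt) = 19.33 m, giving peak height M/(n_e·A·√(4πDt)) = 36.7/(0.37 × 6.03 × 19.33) = 0.8510 kg/m³.
(x−vt)²/(4Dt) = (-10.184)²/(4 × 0.278 × 107) = 0.8717; exp(−0.8717) = 0.4182.
C = 0.8510 × 0.4182 = 0.356 kg/m³.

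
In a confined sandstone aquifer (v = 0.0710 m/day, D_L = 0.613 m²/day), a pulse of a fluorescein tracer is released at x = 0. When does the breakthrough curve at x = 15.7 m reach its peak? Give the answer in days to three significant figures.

131 days

For the 1D instantaneous-source solution, setting ∂C/∂t = 0 at fixed x gives v²t² + 2Dt − x² = 0, so t = (√(D² + v²x²) − D)/v².
√(D² + v²x²) = √(0.613² + 0.0710² × 15.7²) = 1.272; v² = 0.005041.
t = (1.272 − 0.613)/0.005041 = 131 days (vs. the pure-advection estimate x/v = 221 d).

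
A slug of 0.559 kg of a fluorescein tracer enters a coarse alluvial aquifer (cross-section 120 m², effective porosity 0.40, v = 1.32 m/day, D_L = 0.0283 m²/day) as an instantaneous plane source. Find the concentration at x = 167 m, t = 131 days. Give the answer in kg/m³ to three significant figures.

For an instantaneous plane source, C(x,t) = M/(n_e·A·√(4πDt)) · exp(−(x−vt)²/(4Dt)), with n_e·A the pore (flow) area.
Plume center vt = 1.32 × 131 = 172.92 m, so the well at 167 m is 5.92 m upgradient of the peak.
√(4πDt) = 6.825 m, giving peak height M/(n_e·A·√(4πDt)) = 0.559/(0.40 × 120 × 6.825) = 0.001706 kg/m³.
(x−vt)²/(4Dt) = (-5.92)²/(4 × 0.0283 × 131) = 2.363; exp(−2.363) = 0.09414.
C = 0.001706 × 0.09414 = 0.000161 kg/m³.

0.000161 kg/m³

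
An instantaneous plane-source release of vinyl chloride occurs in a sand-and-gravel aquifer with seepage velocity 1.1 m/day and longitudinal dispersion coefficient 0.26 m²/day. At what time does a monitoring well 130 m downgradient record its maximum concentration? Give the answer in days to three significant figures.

For the 1D instantaneous-source solution, setting ∂C/∂t = 0 at fixed x gives v²t² + 2Dt − x² = 0, so t = (√(D² + v²x²) − D)/v².
√(D² + v²x²) = √(0.26² + 1.1² × 130²) = 143.0; v² = 1.21.
t = (143.0 − 0.26)/1.21 = 118 days (vs. the pure-advection estimate x/v = 118 d).

118 days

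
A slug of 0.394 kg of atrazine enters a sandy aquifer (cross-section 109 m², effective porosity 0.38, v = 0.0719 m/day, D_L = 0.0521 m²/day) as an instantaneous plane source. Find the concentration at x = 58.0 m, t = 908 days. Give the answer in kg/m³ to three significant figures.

0.000295 kg/m³

For an instantaneous plane source, C(x,t) = M/(n_e·A·√(4πDt)) · exp(−(x−vt)²/(4Dt)), with n_e·A the pore (flow) area.
Plume center vt = 0.0719 × 908 = 65.2852 m, so the well at 58.0 m is 7.2852 m upgradient of the peak.
√(4πDt) = 24.38 m, giving peak height M/(n_e·A·√(4πDt)) = 0.394/(0.38 × 109 × 24.38) = 0.0003902 kg/m³.
(x−vt)²/(4Dt) = (-7.2852)²/(4 × 0.0521 × 908) = 0.2805; exp(−0.2805) = 0.7554.
C = 0.0003902 × 0.7554 = 0.000295 kg/m³.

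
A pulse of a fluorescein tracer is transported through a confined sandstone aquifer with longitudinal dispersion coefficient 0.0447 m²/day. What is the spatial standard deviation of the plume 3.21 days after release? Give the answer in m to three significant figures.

Dispersive spreading gives a Gaussian with σ² = 2Dt; advection only shifts the center.
σ = √(2 × 0.0447 × 3.21) = 0.536 m.

0.536 m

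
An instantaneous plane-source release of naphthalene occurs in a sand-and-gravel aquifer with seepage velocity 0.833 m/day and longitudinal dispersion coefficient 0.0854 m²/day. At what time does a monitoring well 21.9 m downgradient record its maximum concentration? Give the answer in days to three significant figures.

For the 1D instantaneous-source solution, setting ∂C/∂t = 0 at fixed x gives v²t² + 2Dt − x² = 0, so t = (√(D² + v²x²) − D)/v².
√(D² + v²x²) = √(0.0854² + 0.833² × 21.9²) = 18.24; v² = 0.693889.
t = (18.24 − 0.0854)/0.693889 = 26.2 days (vs. the pure-advection estimate x/v = 26.3 d).

26.2 days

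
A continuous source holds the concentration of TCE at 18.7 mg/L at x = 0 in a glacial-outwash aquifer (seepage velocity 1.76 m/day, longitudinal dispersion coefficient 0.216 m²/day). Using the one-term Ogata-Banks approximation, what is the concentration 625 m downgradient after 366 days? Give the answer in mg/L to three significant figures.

17.5 mg/L

For a continuous step input, C/C₀ ≈ ½·erfc((x−vt)/(2√(Dt))).
vt = 1.76 × 366 = 644.16 m and 2√(Dt) = 2√(0.216 × 366) = 17.78 m.
Argument (x−vt)/(2√(Dt)) = (625 − 644.16)/17.78 = -1.078; ½·erfc(-1.078) = 0.9363.
C = 18.7 × 0.9363 = 17.5 mg/L.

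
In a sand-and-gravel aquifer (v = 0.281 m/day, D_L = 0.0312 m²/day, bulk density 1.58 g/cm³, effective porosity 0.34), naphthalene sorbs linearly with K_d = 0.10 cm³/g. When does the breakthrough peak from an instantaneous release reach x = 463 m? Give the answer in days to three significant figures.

2410 days

Retardation factor R = 1 + ρ_b·K_d/n = 1 + 1.58 × 0.10/0.34 = 1.465.
Sorption retards both mechanisms: v_R = v/R = 0.1918 m/day, D_R = D/R = 0.02130 m²/day.
Peak time from v_R²t² + 2D_R t − x² = 0: t = (√(D_R² + v_R²x²) − D_R)/v_R².
√(D_R² + v_R²x²) = √(0.02130² + 0.1918² × 463²) = 88.80; v_R² = 0.03679.
t = (88.80 − 0.02130)/0.03679 = 2410 days.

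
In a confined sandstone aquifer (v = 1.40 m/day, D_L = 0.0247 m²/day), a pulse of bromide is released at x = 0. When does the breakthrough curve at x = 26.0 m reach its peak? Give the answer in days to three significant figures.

18.6 days

For the 1D instantaneous-source solution, setting ∂C/∂t = 0 at fixed x gives v²t² + 2Dt − x² = 0, so t = (√(D² + v²x²) − D)/v².
√(D² + v²x²) = √(0.0247² + 1.40² × 26.0²) = 36.40; v² = 1.96.
t = (36.40 − 0.0247)/1.96 = 18.6 days (vs. the pure-advection estimate x/v = 18.6 d).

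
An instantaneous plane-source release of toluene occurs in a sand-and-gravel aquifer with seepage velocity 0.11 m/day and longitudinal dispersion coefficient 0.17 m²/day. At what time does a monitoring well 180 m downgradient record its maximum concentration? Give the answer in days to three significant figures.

For the 1D instantaneous-source solution, setting ∂C/∂t = 0 at fixed x gives v²t² + 2Dt − x² = 0, so t = (√(D² + v²x²) − D)/v².
√(D² + v²x²) = √(0.17² + 0.11² × 180²) = 19.80; v² = 0.0121.
t = (19.80 − 0.17)/0.0121 = 1620 days (vs. the pure-advection estimate x/v = 1640 d).

1620 days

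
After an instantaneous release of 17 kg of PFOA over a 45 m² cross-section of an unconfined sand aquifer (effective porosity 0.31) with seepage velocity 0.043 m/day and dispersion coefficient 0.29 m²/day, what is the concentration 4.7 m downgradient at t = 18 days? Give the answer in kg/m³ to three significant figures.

For an instantaneous plane source, C(x,t) = M/(n_e·A·√(4πDt)) · exp(−(x−vt)²/(4Dt)), with n_e·A the pore (flow) area.
Plume center vt = 0.043 × 18 = 0.774 m, so the well at 4.7 m is 3.926 m downgradient of the peak.
√(4πDt) = 8.099 m, giving peak height M/(n_e·A·√(4πDt)) = 17/(0.31 × 45 × 8.099) = 0.1505 kg/m³.
(x−vt)²/(4Dt) = (3.926)²/(4 × 0.29 × 18) = 0.7382; exp(−0.7382) = 0.4780.
C = 0.1505 × 0.4780 = 0.0719 kg/m³.

0.0719 kg/m³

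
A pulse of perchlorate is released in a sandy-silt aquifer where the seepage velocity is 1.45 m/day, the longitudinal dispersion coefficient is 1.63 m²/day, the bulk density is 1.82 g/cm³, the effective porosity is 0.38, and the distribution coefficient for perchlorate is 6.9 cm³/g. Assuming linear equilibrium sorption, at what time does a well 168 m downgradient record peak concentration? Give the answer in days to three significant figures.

3920 days

Retardation factor R = 1 + ρ_b·K_d/n = 1 + 1.82 × 6.9/0.38 = 34.05.
Sorption retards both mechanisms: v_R = v/R = 0.04258 m/day, D_R = D/R = 0.04787 m²/day.
Peak time from v_R²t² + 2D_R t − x² = 0: t = (√(D_R² + v_R²x²) − D_R)/v_R².
√(D_R² + v_R²x²) = √(0.04787² + 0.04258² × 168²) = 7.154; v_R² = 0.001813.
t = (7.154 − 0.04787)/0.001813 = 3920 days.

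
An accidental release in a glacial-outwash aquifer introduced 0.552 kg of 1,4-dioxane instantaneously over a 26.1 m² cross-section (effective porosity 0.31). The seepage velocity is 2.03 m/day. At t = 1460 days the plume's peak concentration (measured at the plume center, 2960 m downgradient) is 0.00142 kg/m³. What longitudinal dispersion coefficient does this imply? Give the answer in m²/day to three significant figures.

At the plume center C_max = M/(n_e·A·√(4πDt)), so D = M²/(4πt·(n_e·A·C_max)²).
n_e·A·C_max = 0.31 × 26.1 × 0.00142 = 0.01149 kg/m.
D = 0.552²/(4π × 1460 × 0.01149²) = 0.126 m²/day.

0.126 m²/day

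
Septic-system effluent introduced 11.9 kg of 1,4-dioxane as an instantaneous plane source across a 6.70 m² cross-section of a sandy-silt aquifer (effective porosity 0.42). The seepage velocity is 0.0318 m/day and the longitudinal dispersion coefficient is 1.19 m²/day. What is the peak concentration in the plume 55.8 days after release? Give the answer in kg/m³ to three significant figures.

The peak of an instantaneous 1D plume sits at x = vt; there the Gaussian factor is 1 and C_max = M/(n_e·A·√(4πDt)), where n_e·A is the pore area the mass is dissolved in.
√(4πDt) = √(4π × 1.19 × 55.8) = 28.89 m, so C_max = 11.9/(0.42 × 6.70 × 28.89) = 0.146 kg/m³.

0.146 kg/m³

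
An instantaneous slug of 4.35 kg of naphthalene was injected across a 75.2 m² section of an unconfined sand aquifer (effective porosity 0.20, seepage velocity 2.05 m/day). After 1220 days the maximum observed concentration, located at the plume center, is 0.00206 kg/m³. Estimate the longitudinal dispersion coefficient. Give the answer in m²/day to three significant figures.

At the plume center C_max = M/(n_e·A·√(4πDt)), so D = M²/(4πt·(n_e·A·C_max)²).
n_e·A·C_max = 0.20 × 75.2 × 0.00206 = 0.03098 kg/m.
D = 4.35²/(4π × 1220 × 0.03098²) = 1.29 m²/day.

1.29 m²/day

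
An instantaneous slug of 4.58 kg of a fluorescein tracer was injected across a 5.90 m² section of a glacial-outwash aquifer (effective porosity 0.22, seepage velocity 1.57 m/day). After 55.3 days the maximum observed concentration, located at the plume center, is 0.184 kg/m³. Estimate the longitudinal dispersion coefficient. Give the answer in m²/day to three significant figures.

0.529 m²/day

At the plume center C_max = M/(n_e·A·√(4πDt)), so D = M²/(4πt·(n_e·A·C_max)²).
n_e·A·C_max = 0.22 × 5.90 × 0.184 = 0.2388 kg/m.
D = 4.58²/(4π × 55.3 × 0.2388²) = 0.529 m²/day.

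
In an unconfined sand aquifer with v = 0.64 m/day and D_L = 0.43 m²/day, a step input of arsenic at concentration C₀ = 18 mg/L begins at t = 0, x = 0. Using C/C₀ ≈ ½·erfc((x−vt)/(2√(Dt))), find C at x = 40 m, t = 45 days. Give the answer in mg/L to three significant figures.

For a continuous step input, C/C₀ ≈ ½·erfc((x−vt)/(2√(Dt))).
vt = 0.64 × 45 = 28.8 m and 2√(Dt) = 2√(0.43 × 45) = 8.798 m.
Argument (x−vt)/(2√(Dt)) = (40 − 28.8)/8.798 = 1.273; ½·erfc(1.273) = 0.03591.
C = 18 × 0.03591 = 0.646 mg/L.

0.646 mg/L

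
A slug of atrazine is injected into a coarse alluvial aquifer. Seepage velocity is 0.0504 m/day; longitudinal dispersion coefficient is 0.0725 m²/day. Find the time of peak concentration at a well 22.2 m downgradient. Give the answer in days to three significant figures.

413 days

For the 1D instantaneous-source solution, setting ∂C/∂t = 0 at fixed x gives v²t² + 2Dt − x² = 0, so t = (√(D² + v²x²) − D)/v².
√(D² + v²x²) = √(0.0725² + 0.0504² × 22.2²) = 1.121; v² = 0.00254016.
t = (1.121 − 0.0725)/0.00254016 = 413 days (vs. the pure-advection estimate x/v = 440 d).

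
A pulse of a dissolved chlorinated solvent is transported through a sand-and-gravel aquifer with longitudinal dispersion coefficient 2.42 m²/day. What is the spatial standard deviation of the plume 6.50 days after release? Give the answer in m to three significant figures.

Dispersive spreading gives a Gaussian with σ² = 2Dt; advection only shifts the center.
σ = √(2 × 2.42 × 6.50) = 5.61 m.

5.61 m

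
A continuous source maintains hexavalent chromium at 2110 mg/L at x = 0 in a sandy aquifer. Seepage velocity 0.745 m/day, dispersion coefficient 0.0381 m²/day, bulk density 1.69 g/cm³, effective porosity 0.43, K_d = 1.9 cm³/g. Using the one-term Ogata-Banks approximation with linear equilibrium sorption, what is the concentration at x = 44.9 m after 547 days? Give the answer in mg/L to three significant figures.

1960 mg/L

Retardation factor R = 1 + ρ_b·K_d/n = 1 + 1.69 × 1.9/0.43 = 8.467.
Sorption retards both mechanisms: v_R = v/R = 0.08799 m/day, D_R = D/R = 0.004500 m²/day.
v_R·t = 0.08799 × 547 = 48.13053 m; 2√(D_R t) = 3.138 m; argument = (44.9 − 48.13053)/3.138 = -1.029.
C = C₀ × ½·erfc(-1.029) = 2110 × 0.9272 = 1960 mg/L.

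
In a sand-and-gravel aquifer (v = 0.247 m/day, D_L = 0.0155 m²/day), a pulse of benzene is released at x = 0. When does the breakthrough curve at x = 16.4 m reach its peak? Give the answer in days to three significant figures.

66.1 days

For the 1D instantaneous-source solution, setting ∂C/∂t = 0 at fixed x gives v²t² + 2Dt − x² = 0, so t = (√(D² + v²x²) − D)/v².
√(D² + v²x²) = √(0.0155² + 0.247² × 16.4²) = 4.051; v² = 0.061009.
t = (4.051 − 0.0155)/0.061009 = 66.1 days (vs. the pure-advection estimate x/v = 66.4 d).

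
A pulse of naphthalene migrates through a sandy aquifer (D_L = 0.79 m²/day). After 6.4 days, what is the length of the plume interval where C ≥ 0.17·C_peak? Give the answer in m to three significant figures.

The plume is Gaussian with σ = √(2Dt) = √(2 × 0.79 × 6.4) = 3.180 m.
C/C_peak = exp(−Δx²/(2σ²)) = 0.17 ⇒ Δx = σ·√(−2 ln 0.17) = 3.180 × 1.883 = 5.988 m.
Width = 2Δx = 12.0 m.

12.0 m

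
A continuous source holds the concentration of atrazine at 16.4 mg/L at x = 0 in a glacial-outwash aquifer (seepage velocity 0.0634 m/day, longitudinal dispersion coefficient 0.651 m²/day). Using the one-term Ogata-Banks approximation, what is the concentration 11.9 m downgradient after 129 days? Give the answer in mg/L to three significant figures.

6.35 mg/L

For a continuous step input, C/C₀ ≈ ½·erfc((x−vt)/(2√(Dt))).
vt = 0.0634 × 129 = 8.1786 m and 2√(Dt) = 2√(0.651 × 129) = 18.33 m.
Argument (x−vt)/(2√(Dt)) = (11.9 − 8.1786)/18.33 = 0.2030; ½·erfc(0.2030) = 0.3870.
C = 16.4 × 0.3870 = 6.35 mg/L.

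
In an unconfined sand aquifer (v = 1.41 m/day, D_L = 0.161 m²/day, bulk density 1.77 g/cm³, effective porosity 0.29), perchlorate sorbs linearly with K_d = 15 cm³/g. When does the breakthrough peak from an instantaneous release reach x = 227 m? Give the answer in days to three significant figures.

14900 days

Retardation factor R = 1 + ρ_b·K_d/n = 1 + 1.77 × 15/0.29 = 92.55.
Sorption retards both mechanisms: v_R = v/R = 0.01524 m/day, D_R = D/R = 0.001740 m²/day.
Peak time from v_R²t² + 2D_R t − x² = 0: t = (√(D_R² + v_R²x²) − D_R)/v_R².
√(D_R² + v_R²x²) = √(0.001740² + 0.01524² × 227²) = 3.459; v_R² = 0.0002323.
t = (3.459 − 0.001740)/0.0002323 = 14900 days.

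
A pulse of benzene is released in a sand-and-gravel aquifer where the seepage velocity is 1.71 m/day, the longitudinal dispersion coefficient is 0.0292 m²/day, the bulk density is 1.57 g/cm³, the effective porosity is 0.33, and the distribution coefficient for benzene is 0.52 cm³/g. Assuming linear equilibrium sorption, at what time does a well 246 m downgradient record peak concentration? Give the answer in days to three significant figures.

500 days

Retardation factor R = 1 + ρ_b·K_d/n = 1 + 1.57 × 0.52/0.33 = 3.474.
Sorption retards both mechanisms: v_R = v/R = 0.4922 m/day, D_R = D/R = 0.008405 m²/day.
Peak time from v_R²t² + 2D_R t − x² = 0: t = (√(D_R² + v_R²x²) − D_R)/v_R².
√(D_R² + v_R²x²) = √(0.008405² + 0.4922² × 246²) = 121.1; v_R² = 0.2423.
t = (121.1 − 0.008405)/0.2423 = 500 days.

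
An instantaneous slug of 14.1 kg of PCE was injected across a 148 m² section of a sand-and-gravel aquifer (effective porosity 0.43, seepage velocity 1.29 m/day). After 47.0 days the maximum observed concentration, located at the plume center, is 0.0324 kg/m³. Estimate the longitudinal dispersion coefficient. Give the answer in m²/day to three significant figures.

At the plume center C_max = M/(n_e·A·√(4πDt)), so D = M²/(4πt·(n_e·A·C_max)²).
n_e·A·C_max = 0.43 × 148 × 0.0324 = 2.062 kg/m.
D = 14.1²/(4π × 47.0 × 2.062²) = 0.0792 m²/day.

0.0792 m²/day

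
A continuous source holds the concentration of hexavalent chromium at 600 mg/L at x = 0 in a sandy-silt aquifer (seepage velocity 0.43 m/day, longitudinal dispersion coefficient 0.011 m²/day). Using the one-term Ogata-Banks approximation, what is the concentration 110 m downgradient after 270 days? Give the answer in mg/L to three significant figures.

596 mg/L

For a continuous step input, C/C₀ ≈ ½·erfc((x−vt)/(2√(Dt))).
vt = 0.43 × 270 = 116.1 m and 2√(Dt) = 2√(0.011 × 270) = 3.447 m.
Argument (x−vt)/(2√(Dt)) = (110 − 116.1)/3.447 = -1.770; ½·erfc(-1.770) = 0.9938.
C = 600 × 0.9938 = 596 mg/L.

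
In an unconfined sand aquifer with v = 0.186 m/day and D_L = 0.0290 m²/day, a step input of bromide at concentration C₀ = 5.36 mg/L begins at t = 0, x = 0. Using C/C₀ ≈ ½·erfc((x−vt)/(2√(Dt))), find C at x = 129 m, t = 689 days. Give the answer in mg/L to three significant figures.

For a continuous step input, C/C₀ ≈ ½·erfc((x−vt)/(2√(Dt))).
vt = 0.186 × 689 = 128.154 m and 2√(Dt) = 2√(0.0290 × 689) = 8.940 m.
Argument (x−vt)/(2√(Dt)) = (129 − 128.154)/8.940 = 0.09463; ½·erfc(0.09463) = 0.4468.
C = 5.36 × 0.4468 = 2.39 mg/L.

2.39 mg/L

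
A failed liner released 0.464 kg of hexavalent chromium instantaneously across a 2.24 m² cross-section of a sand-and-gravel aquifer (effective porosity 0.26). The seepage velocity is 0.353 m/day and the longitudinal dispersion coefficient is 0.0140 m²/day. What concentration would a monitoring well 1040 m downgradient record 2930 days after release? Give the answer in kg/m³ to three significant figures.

For an instantaneous plane source, C(x,t) = M/(n_e·A·√(4πDt)) · exp(−(x−vt)²/(4Dt)), with n_e·A the pore (flow) area.
Plume center vt = 0.353 × 2930 = 1034.29 m, so the well at 1040 m is 5.71 m downgradient of the peak.
√(4πDt) = 22.70 m, giving peak height M/(n_e·A·√(4πDt)) = 0.464/(0.26 × 2.24 × 22.70) = 0.03510 kg/m³.
(x−vt)²/(4Dt) = (5.71)²/(4 × 0.0140 × 2930) = 0.1987; exp(−0.1987) = 0.8198.
C = 0.03510 × 0.8198 = 0.0288 kg/m³.

0.0288 kg/m³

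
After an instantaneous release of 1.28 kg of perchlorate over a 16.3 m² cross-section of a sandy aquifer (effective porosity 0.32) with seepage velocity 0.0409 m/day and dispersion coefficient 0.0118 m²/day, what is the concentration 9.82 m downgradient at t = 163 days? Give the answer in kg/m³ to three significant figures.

For an instantaneous plane source, C(x,t) = M/(n_e·A·√(4πDt)) · exp(−(x−vt)²/(4Dt)), with n_e·A the pore (flow) area.
Plume center vt = 0.0409 × 163 = 6.6667 m, so the well at 9.82 m is 3.1533 m downgradient of the peak.
√(4πDt) = 4.916 m, giving peak height M/(n_e·A·√(4πDt)) = 1.28/(0.32 × 16.3 × 4.916) = 0.04992 kg/m³.
(x−vt)²/(4Dt) = (3.1533)²/(4 × 0.0118 × 163) = 1.292; exp(−1.292) = 0.2747.
C = 0.04992 × 0.2747 = 0.0137 kg/m³.

0.0137 kg/m³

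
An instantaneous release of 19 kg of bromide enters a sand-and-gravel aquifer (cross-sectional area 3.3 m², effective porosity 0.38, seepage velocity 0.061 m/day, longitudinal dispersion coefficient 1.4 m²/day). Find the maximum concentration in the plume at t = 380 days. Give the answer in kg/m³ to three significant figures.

0.185 kg/m³

The peak of an instantaneous 1D plume sits at x = vt; there the Gaussian factor is 1 and C_max = M/(n_e·A·√(4πDt)), where n_e·A is the pore area the mass is dissolved in.
√(4πDt) = √(4π × 1.4 × 380) = 81.76 m, so C_max = 19/(0.38 × 3.3 × 81.76) = 0.185 kg/m³.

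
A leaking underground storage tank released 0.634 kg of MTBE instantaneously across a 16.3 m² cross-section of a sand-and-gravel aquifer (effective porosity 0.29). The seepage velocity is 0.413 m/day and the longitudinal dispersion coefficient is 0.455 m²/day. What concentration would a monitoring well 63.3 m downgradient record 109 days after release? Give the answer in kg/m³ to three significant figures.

For an instantaneous plane source, C(x,t) = M/(n_e·A·√(4πDt)) · exp(−(x−vt)²/(4Dt)), with n_e·A the pore (flow) area.
Plume center vt = 0.413 × 109 = 45.017 m, so the well at 63.3 m is 18.283 m downgradient of the peak.
√(4πDt) = 24.96 m, giving peak height M/(n_e·A·√(4πDt)) = 0.634/(0.29 × 16.3 × 24.96) = 0.005374 kg/m³.
(x−vt)²/(4Dt) = (18.283)²/(4 × 0.455 × 109) = 1.685; exp(−1.685) = 0.1854.
C = 0.005374 × 0.1854 = 0.000996 kg/m³.

0.000996 kg/m³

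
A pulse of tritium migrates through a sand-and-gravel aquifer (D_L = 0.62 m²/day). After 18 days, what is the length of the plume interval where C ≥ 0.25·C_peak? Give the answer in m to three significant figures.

15.7 m

The plume is Gaussian with σ = √(2Dt) = √(2 × 0.62 × 18) = 4.724 m.
C/C_peak = exp(−Δx²/(2σ²)) = 0.25 ⇒ Δx = σ·√(−2 ln 0.25) = 4.724 × 1.665 = 7.865 m.
Width = 2Δx = 15.7 m.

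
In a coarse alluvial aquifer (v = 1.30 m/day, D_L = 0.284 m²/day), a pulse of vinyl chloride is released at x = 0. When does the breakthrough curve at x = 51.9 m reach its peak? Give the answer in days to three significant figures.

For the 1D instantaneous-source solution, setting ∂C/∂t = 0 at fixed x gives v²t² + 2Dt − x² = 0, so t = (√(D² + v²x²) − D)/v².
√(D² + v²x²) = √(0.284² + 1.30² × 51.9²) = 67.47; v² = 1.69.
t = (67.47 − 0.284)/1.69 = 39.8 days (vs. the pure-advection estimate x/v = 39.9 d).

39.8 days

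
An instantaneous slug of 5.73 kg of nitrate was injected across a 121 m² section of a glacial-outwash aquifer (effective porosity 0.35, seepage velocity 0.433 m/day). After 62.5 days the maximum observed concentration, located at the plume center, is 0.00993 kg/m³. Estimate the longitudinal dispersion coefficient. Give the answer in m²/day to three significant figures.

0.236 m²/day

At the plume center C_max = M/(n_e·A·√(4πDt)), so D = M²/(4πt·(n_e·A·C_max)²).
n_e·A·C_max = 0.35 × 121 × 0.00993 = 0.4205 kg/m.
D = 5.73²/(4π × 62.5 × 0.4205²) = 0.236 m²/day.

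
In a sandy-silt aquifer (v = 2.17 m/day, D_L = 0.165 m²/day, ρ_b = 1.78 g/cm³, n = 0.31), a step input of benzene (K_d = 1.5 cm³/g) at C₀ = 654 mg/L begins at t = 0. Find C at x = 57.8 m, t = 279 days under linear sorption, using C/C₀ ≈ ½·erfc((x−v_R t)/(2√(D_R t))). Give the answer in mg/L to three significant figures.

623 mg/L

Retardation factor R = 1 + ρ_b·K_d/n = 1 + 1.78 × 1.5/0.31 = 9.613.
Sorption retards both mechanisms: v_R = v/R = 0.2257 m/day, D_R = D/R = 0.01716 m²/day.
v_R·t = 0.2257 × 279 = 62.9703 m; 2√(D_R t) = 4.376 m; argument = (57.8 − 62.9703)/4.376 = -1.182.
C = C₀ × ½·erfc(-1.182) = 654 × 0.9527 = 623 mg/L.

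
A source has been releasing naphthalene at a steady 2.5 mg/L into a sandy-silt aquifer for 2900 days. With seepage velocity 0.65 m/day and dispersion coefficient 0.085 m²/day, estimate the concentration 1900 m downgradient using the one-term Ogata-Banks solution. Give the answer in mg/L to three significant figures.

For a continuous step input, C/C₀ ≈ ½·erfc((x−vt)/(2√(Dt))).
vt = 0.65 × 2900 = 1885 m and 2√(Dt) = 2√(0.085 × 2900) = 31.40 m.
Argument (x−vt)/(2√(Dt)) = (1900 − 1885)/31.40 = 0.4777; ½·erfc(0.4777) = 0.2497.
C = 2.5 × 0.2497 = 0.624 mg/L.

0.624 mg/L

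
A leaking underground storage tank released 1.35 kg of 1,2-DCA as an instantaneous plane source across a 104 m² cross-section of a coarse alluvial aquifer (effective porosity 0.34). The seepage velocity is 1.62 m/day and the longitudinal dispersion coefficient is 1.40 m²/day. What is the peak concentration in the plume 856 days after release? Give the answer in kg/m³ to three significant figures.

0.000311 kg/m³

The peak of an instantaneous 1D plume sits at x = vt; there the Gaussian factor is 1 and C_max = M/(n_e·A·√(4πDt)), where n_e·A is the pore area the mass is dissolved in.
√(4πDt) = √(4π × 1.40 × 856) = 122.7 m, so C_max = 1.35/(0.34 × 104 × 122.7) = 0.000311 kg/m³.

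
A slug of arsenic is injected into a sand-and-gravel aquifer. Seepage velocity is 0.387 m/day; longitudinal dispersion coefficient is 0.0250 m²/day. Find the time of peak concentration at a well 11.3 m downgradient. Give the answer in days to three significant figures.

29.0 days

For the 1D instantaneous-source solution, setting ∂C/∂t = 0 at fixed x gives v²t² + 2Dt − x² = 0, so t = (√(D² + v²x²) − D)/v².
√(D² + v²x²) = √(0.0250² + 0.387² × 11.3²) = 4.373; v² = 0.149769.
t = (4.373 − 0.0250)/0.149769 = 29.0 days (vs. the pure-advection estimate x/v = 29.2 d).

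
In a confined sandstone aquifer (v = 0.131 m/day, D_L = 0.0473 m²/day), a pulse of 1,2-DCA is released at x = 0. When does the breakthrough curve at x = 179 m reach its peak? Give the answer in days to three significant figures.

For the 1D instantaneous-source solution, setting ∂C/∂t = 0 at fixed x gives v²t² + 2Dt − x² = 0, so t = (√(D² + v²x²) − D)/v².
√(D² + v²x²) = √(0.0473² + 0.131² × 179²) = 23.45; v² = 0.017161.
t = (23.45 − 0.0473)/0.017161 = 1360 days (vs. the pure-advection estimate x/v = 1370 d).

1360 days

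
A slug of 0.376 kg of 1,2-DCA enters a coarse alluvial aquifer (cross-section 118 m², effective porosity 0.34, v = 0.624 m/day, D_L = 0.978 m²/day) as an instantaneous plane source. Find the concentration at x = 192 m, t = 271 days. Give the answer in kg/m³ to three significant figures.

9.90e-05 kg/m³

For an instantaneous plane source, C(x,t) = M/(n_e·A·√(4πDt)) · exp(−(x−vt)²/(4Dt)), with n_e·A the pore (flow) area.
Plume center vt = 0.624 × 271 = 169.104 m, so the well at 192 m is 22.896 m downgradient of the peak.
√(4πDt) = 57.71 m, giving peak height M/(n_e·A·√(4πDt)) = 0.376/(0.34 × 118 × 57.71) = 0.0001624 kg/m³.
(x−vt)²/(4Dt) = (22.896)²/(4 × 0.978 × 271) = 0.4945; exp(−0.4945) = 0.6099.
C = 0.0001624 × 0.6099 = 9.90e-05 kg/m³.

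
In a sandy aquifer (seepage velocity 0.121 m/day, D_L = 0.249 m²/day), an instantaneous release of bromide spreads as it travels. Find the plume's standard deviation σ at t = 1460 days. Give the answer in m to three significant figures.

Dispersive spreading gives a Gaussian with σ² = 2Dt; advection only shifts the center.
σ = √(2 × 0.249 × 1460) = 27.0 m.

27.0 m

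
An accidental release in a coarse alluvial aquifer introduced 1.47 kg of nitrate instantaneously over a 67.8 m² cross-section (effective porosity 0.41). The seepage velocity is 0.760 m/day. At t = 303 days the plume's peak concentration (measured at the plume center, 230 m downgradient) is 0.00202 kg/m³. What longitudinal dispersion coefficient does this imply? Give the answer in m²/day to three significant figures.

At the plume center C_max = M/(n_e·A·√(4πDt)), so D = M²/(4πt·(n_e·A·C_max)²).
n_e·A·C_max = 0.41 × 67.8 × 0.00202 = 0.05615 kg/m.
D = 1.47²/(4π × 303 × 0.05615²) = 0.180 m²/day.

0.180 m²/day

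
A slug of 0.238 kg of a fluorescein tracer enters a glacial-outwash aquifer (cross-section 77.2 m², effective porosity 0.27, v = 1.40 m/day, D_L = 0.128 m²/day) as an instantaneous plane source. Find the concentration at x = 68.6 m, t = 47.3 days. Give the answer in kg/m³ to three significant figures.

For an instantaneous plane source, C(x,t) = M/(n_e·A·√(4πDt)) · exp(−(x−vt)²/(4Dt)), with n_e·A the pore (flow) area.
Plume center vt = 1.40 × 47.3 = 66.22 m, so the well at 68.6 m is 2.38 m downgradient of the peak.
√(4πDt) = 8.722 m, giving peak height M/(n_e·A·√(4πDt)) = 0.238/(0.27 × 77.2 × 8.722) = 0.001309 kg/m³.
(x−vt)²/(4Dt) = (2.38)²/(4 × 0.128 × 47.3) = 0.2339; exp(−0.2339) = 0.7914.
C = 0.001309 × 0.7914 = 0.00104 kg/m³.

0.00104 kg/m³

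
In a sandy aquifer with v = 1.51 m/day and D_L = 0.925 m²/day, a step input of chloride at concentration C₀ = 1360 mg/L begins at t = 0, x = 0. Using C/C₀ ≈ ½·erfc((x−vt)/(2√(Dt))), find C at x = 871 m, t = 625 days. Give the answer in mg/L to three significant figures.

For a continuous step input, C/C₀ ≈ ½·erfc((x−vt)/(2√(Dt))).
vt = 1.51 × 625 = 943.75 m and 2√(Dt) = 2√(0.925 × 625) = 48.09 m.
Argument (x−vt)/(2√(Dt)) = (871 − 943.75)/48.09 = -1.513; ½·erfc(-1.513) = 0.9838.
C = 1360 × 0.9838 = 1340 mg/L.

1340 mg/L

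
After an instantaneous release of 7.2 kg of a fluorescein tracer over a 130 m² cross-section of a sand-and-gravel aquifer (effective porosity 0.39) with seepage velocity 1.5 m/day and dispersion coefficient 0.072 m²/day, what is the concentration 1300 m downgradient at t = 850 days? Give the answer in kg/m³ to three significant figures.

For an instantaneous plane source, C(x,t) = M/(n_e·A·√(4πDt)) · exp(−(x−vt)²/(4Dt)), with n_e·A the pore (flow) area.
Plume center vt = 1.5 × 850 = 1275 m, so the well at 1300 m is 25 m downgradient of the peak.
√(4πDt) = 27.73 m, giving peak height M/(n_e·A·√(4πDt)) = 7.2/(0.39 × 130 × 27.73) = 0.005121 kg/m³.
(x−vt)²/(4Dt) = (25)²/(4 × 0.072 × 850) = 2.553; exp(−2.553) = 0.07785.
C = 0.005121 × 0.07785 = 0.000399 kg/m³.

0.000399 kg/m³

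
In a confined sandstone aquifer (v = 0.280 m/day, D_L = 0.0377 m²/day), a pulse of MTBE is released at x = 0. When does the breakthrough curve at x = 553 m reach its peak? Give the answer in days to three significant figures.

1970 days

For the 1D instantaneous-source solution, setting ∂C/∂t = 0 at fixed x gives v²t² + 2Dt − x² = 0, so t = (√(D² + v²x²) − D)/v².
√(D² + v²x²) = √(0.0377² + 0.280² × 553²) = 154.8; v² = 0.0784.
t = (154.8 − 0.0377)/0.0784 = 1970 days (vs. the pure-advection estimate x/v = 1970 d).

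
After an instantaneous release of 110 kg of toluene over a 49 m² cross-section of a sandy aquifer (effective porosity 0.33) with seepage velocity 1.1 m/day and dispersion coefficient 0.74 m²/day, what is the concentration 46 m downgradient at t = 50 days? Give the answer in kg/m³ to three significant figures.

For an instantaneous plane source, C(x,t) = M/(n_e·A·√(4πDt)) · exp(−(x−vt)²/(4Dt)), with n_e·A the pore (flow) area.
Plume center vt = 1.1 × 50 = 55 m, so the well at 46 m is 9 m upgradient of the peak.
√(4πDt) = 21.56 m, giving peak height M/(n_e·A·√(4πDt)) = 110/(0.33 × 49 × 21.56) = 0.3155 kg/m³.
(x−vt)²/(4Dt) = (-9)²/(4 × 0.74 × 50) = 0.5473; exp(−0.5473) = 0.5785.
C = 0.3155 × 0.5785 = 0.183 kg/m³.

0.183 kg/m³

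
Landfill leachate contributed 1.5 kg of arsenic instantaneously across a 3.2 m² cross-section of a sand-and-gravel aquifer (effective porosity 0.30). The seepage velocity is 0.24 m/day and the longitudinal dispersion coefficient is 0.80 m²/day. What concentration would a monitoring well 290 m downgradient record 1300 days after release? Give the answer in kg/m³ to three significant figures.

For an instantaneous plane source, C(x,t) = M/(n_e·A·√(4πDt)) · exp(−(x−vt)²/(4Dt)), with n_e·A the pore (flow) area.
Plume center vt = 0.24 × 1300 = 312 m, so the well at 290 m is 22 m upgradient of the peak.
√(4πDt) = 114.3 m, giving peak height M/(n_e·A·√(4πDt)) = 1.5/(0.30 × 3.2 × 114.3) = 0.01367 kg/m³.
(x−vt)²/(4Dt) = (-22)²/(4 × 0.80 × 1300) = 0.1163; exp(−0.1163) = 0.8902.
C = 0.01367 × 0.8902 = 0.0122 kg/m³.

0.0122 kg/m³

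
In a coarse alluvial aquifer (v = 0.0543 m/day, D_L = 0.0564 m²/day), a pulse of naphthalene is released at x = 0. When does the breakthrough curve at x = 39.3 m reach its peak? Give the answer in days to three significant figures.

705 days

For the 1D instantaneous-source solution, setting ∂C/∂t = 0 at fixed x gives v²t² + 2Dt − x² = 0, so t = (√(D² + v²x²) − D)/v².
√(D² + v²x²) = √(0.0564² + 0.0543² × 39.3²) = 2.135; v² = 0.00294849.
t = (2.135 − 0.0564)/0.00294849 = 705 days (vs. the pure-advection estimate x/v = 724 d).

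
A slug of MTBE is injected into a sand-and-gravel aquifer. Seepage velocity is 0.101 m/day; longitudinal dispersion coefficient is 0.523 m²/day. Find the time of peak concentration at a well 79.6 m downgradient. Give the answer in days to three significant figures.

For the 1D instantaneous-source solution, setting ∂C/∂t = 0 at fixed x gives v²t² + 2Dt − x² = 0, so t = (√(D² + v²x²) − D)/v².
√(D² + v²x²) = √(0.523² + 0.101² × 79.6²) = 8.057; v² = 0.010201.
t = (8.057 − 0.523)/0.010201 = 739 days (vs. the pure-advection estimate x/v = 788 d).

739 days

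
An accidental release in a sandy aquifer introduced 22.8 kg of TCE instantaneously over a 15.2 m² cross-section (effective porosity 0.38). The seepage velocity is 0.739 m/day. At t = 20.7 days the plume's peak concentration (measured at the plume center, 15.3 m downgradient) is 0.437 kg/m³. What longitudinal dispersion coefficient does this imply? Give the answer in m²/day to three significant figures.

At the plume center C_max = M/(n_e·A·√(4πDt)), so D = M²/(4πt·(n_e·A·C_max)²).
n_e·A·C_max = 0.38 × 15.2 × 0.437 = 2.524 kg/m.
D = 22.8²/(4π × 20.7 × 2.524²) = 0.314 m²/day.

0.314 m²/day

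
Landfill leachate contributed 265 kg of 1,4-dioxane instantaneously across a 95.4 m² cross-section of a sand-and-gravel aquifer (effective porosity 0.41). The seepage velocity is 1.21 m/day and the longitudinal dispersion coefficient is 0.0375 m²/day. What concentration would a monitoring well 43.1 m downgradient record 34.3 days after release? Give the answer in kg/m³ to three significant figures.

1.03 kg/m³

For an instantaneous plane source, C(x,t) = M/(n_e·A·√(4πDt)) · exp(−(x−vt)²/(4Dt)), with n_e·A the pore (flow) area.
Plume center vt = 1.21 × 34.3 = 41.503 m, so the well at 43.1 m is 1.597 m downgradient of the peak.
√(4πDt) = 4.020 m, giving peak height M/(n_e·A·√(4πDt)) = 265/(0.41 × 95.4 × 4.020) = 1.685 kg/m³.
(x−vt)²/(4Dt) = (1.597)²/(4 × 0.0375 × 34.3) = 0.4957; exp(−0.4957) = 0.6091.
C = 1.685 × 0.6091 = 1.03 kg/m³.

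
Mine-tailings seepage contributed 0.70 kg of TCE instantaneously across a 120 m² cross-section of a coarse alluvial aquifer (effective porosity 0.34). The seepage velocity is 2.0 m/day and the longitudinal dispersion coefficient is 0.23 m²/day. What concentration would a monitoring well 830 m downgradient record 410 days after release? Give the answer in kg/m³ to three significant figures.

For an instantaneous plane source, C(x,t) = M/(n_e·A·√(4πDt)) · exp(−(x−vt)²/(4Dt)), with n_e·A the pore (flow) area.
Plume center vt = 2.0 × 410 = 820 m, so the well at 830 m is 10 m downgradient of the peak.
√(4πDt) = 34.42 m, giving peak height M/(n_e·A·√(4πDt)) = 0.70/(0.34 × 120 × 34.42) = 0.0004985 kg/m³.
(x−vt)²/(4Dt) = (10)²/(4 × 0.23 × 410) = 0.2651; exp(−0.2651) = 0.7671.
C = 0.0004985 × 0.7671 = 0.000382 kg/m³.

0.000382 kg/m³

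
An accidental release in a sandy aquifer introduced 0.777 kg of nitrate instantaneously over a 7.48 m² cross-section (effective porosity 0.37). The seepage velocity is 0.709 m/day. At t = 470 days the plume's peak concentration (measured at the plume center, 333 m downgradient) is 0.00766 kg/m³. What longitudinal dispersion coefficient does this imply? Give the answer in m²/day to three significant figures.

At the plume center C_max = M/(n_e·A·√(4πDt)), so D = M²/(4πt·(n_e·A·C_max)²).
n_e·A·C_max = 0.37 × 7.48 × 0.00766 = 0.02120 kg/m.
D = 0.777²/(4π × 470 × 0.02120²) = 0.227 m²/day.

0.227 m²/day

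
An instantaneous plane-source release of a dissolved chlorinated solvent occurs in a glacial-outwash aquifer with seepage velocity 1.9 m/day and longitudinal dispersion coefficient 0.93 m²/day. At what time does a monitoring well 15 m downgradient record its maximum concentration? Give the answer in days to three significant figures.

For the 1D instantaneous-source solution, setting ∂C/∂t = 0 at fixed x gives v²t² + 2Dt − x² = 0, so t = (√(D² + v²x²) − D)/v².
√(D² + v²x²) = √(0.93² + 1.9² × 15²) = 28.52; v² = 3.61.
t = (28.52 − 0.93)/3.61 = 7.64 days (vs. the pure-advection estimate x/v = 7.89 d).

7.64 days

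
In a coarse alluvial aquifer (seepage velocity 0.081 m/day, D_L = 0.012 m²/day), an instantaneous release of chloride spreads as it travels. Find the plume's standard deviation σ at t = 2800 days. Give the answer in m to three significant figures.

8.20 m

Dispersive spreading gives a Gaussian with σ² = 2Dt; advection only shifts the center.
σ = √(2 × 0.012 × 2800) = 8.20 m.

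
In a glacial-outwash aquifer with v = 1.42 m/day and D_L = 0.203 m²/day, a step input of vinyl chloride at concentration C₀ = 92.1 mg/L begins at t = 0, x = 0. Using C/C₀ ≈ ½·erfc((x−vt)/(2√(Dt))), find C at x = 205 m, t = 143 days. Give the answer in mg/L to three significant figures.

36.8 mg/L

For a continuous step input, C/C₀ ≈ ½·erfc((x−vt)/(2√(Dt))).
vt = 1.42 × 143 = 203.06 m and 2√(Dt) = 2√(0.203 × 143) = 10.78 m.
Argument (x−vt)/(2√(Dt)) = (205 − 203.06)/10.78 = 0.1800; ½·erfc(0.1800) = 0.3995.
C = 92.1 × 0.3995 = 36.8 mg/L.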